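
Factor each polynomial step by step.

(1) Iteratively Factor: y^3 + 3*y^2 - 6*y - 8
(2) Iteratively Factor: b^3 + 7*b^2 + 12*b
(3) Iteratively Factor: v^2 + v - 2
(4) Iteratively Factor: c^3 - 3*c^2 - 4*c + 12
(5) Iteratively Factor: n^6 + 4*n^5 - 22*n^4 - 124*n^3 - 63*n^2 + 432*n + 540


(1) = (y + 4)*(y^2 - y - 2) = (y - 2)*(y + 4)*(y + 1)
(2) = (b)*(b^2 + 7*b + 12) = b*(b + 4)*(b + 3)
(3) = (v - 1)*(v + 2)
(4) = (c + 2)*(c^2 - 5*c + 6) = (c - 3)*(c + 2)*(c - 2)
(5) = (n + 3)*(n^5 + n^4 - 25*n^3 - 49*n^2 + 84*n + 180) = (n + 3)^2*(n^4 - 2*n^3 - 19*n^2 + 8*n + 60) = (n + 2)*(n + 3)^2*(n^3 - 4*n^2 - 11*n + 30) = (n + 2)*(n + 3)^3*(n^2 - 7*n + 10) = (n - 5)*(n + 2)*(n + 3)^3*(n - 2)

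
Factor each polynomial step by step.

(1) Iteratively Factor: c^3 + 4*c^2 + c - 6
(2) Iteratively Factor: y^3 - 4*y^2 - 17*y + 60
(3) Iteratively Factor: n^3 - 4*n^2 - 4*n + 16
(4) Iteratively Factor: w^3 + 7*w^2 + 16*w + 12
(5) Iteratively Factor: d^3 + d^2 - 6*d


(1) = (c + 2)*(c^2 + 2*c - 3) = (c - 1)*(c + 2)*(c + 3)
(2) = (y - 5)*(y^2 + y - 12) = (y - 5)*(y - 3)*(y + 4)
(3) = (n - 4)*(n^2 - 4) = (n - 4)*(n + 2)*(n - 2)
(4) = (w + 2)*(w^2 + 5*w + 6) = (w + 2)*(w + 3)*(w + 2)
(5) = (d)*(d^2 + d - 6) = d*(d + 3)*(d - 2)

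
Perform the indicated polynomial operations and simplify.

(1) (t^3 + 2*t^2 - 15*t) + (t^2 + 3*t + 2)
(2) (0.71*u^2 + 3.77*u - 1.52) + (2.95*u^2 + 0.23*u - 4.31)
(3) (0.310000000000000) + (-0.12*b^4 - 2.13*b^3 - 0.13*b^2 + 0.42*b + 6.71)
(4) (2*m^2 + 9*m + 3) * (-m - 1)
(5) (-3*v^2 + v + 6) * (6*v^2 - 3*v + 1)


(1) = t^3 + 3*t^2 - 12*t + 2
(2) = 3.66*u^2 + 4.0*u - 5.83
(3) = -0.12*b^4 - 2.13*b^3 - 0.13*b^2 + 0.42*b + 7.02
(4) = -2*m^3 - 11*m^2 - 12*m - 3
(5) = -18*v^4 + 15*v^3 + 30*v^2 - 17*v + 6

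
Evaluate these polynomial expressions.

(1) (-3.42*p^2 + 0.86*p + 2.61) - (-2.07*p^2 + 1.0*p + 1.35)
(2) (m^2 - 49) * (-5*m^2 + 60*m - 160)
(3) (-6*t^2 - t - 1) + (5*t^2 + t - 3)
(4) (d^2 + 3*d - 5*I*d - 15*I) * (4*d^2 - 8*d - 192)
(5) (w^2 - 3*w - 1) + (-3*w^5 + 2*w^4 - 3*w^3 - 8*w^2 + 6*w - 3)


(1) = -1.35*p^2 - 0.14*p + 1.26
(2) = -5*m^4 + 60*m^3 + 85*m^2 - 2940*m + 7840
(3) = -t^2 - 4
(4) = 4*d^4 + 4*d^3 - 20*I*d^3 - 216*d^2 - 20*I*d^2 - 576*d + 1080*I*d + 2880*I
(5) = -3*w^5 + 2*w^4 - 3*w^3 - 7*w^2 + 3*w - 4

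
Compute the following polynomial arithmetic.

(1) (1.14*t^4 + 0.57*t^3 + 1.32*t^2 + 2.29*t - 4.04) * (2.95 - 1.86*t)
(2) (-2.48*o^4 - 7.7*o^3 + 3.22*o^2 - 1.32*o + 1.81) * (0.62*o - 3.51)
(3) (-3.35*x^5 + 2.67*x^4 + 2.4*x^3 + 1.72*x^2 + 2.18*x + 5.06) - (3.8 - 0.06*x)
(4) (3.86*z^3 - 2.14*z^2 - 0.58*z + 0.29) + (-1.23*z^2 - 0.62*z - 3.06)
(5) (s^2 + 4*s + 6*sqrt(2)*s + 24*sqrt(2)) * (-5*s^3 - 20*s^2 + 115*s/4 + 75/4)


(1) = -2.1204*t^5 + 2.3028*t^4 - 0.7737*t^3 - 0.3654*t^2 + 14.2699*t - 11.918
(2) = -1.5376*o^5 + 3.9308*o^4 + 29.0234*o^3 - 12.1206*o^2 + 5.7554*o - 6.3531
(3) = -3.35*x^5 + 2.67*x^4 + 2.4*x^3 + 1.72*x^2 + 2.24*x + 1.26
(4) = 3.86*z^3 - 3.37*z^2 - 1.2*z - 2.77
(5) = -5*s^5 - 30*sqrt(2)*s^4 - 40*s^4 - 240*sqrt(2)*s^3 - 205*s^3/4 - 615*sqrt(2)*s^2/2 + 535*s^2/4 + 75*s + 1605*sqrt(2)*s/2 + 450*sqrt(2)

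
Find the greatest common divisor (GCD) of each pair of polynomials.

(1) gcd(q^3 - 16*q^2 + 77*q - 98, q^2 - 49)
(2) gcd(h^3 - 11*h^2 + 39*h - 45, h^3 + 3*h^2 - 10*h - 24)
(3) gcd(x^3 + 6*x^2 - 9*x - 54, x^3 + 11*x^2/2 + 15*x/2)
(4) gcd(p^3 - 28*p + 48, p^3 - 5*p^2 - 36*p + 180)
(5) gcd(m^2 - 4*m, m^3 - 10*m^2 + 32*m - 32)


(1) = q - 7
(2) = h - 3
(3) = gcd((x - 3)*(x + 3)*(x + 6), x*(x + 5/2)*(x + 3)) = x + 3
(4) = p + 6
(5) = m - 4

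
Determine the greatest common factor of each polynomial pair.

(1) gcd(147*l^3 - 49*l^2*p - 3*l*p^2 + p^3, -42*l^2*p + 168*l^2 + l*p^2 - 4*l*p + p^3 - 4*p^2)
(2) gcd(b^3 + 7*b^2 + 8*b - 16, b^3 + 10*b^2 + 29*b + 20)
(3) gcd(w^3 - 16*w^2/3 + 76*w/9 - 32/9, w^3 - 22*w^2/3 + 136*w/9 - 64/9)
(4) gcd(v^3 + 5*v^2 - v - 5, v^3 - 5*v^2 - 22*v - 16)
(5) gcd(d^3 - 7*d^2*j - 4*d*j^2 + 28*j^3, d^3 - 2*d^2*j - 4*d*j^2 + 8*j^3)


(1) = gcd((-7*l + p)*(-3*l + p)*(7*l + p), (-6*l + p)*(7*l + p)*(p - 4)) = 7*l + p
(2) = b + 4
(3) = gcd((w - 8/3)*(w - 2)*(w - 2/3), (w - 4)*(w - 8/3)*(w - 2/3)) = w^2 - 10*w/3 + 16/9
(4) = gcd((v - 1)*(v + 1)*(v + 5), (v - 8)*(v + 1)*(v + 2)) = v + 1
(5) = d^2 - 4*j^2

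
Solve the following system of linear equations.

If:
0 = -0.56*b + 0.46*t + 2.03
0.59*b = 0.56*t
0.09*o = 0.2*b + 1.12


Then:
b = 26.94
o = 72.31
t = 28.38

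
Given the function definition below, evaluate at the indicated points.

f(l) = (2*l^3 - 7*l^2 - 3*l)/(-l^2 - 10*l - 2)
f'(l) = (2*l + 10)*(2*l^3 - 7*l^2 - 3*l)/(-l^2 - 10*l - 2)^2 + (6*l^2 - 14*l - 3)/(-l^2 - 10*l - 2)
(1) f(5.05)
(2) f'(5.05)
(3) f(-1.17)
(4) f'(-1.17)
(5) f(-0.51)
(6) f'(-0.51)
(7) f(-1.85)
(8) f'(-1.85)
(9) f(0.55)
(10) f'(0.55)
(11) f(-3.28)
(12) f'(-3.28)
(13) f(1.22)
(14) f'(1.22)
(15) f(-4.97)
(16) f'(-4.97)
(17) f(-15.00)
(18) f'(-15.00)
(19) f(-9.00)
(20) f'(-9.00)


(1) = -0.82
(2) = -0.81
(3) = -1.11
(4) = 1.57
(5) = -0.20
(6) = 1.39
(7) = -2.38
(8) = 2.18
(9) = 0.44
(10) = 0.51
(11) = -6.79
(12) = 4.20
(13) = 0.67
(14) = 0.18
(15) = -17.55
(16) = 9.29
(17) = 107.53
(18) = 7.71
(19) = -285.43
(20) = 413.20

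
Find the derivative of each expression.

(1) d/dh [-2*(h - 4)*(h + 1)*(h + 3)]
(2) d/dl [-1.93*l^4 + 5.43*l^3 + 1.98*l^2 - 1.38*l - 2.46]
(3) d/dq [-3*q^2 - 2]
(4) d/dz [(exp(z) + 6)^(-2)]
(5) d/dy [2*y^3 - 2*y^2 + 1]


(1) = 26 - 6*h^2
(2) = -7.72*l^3 + 16.29*l^2 + 3.96*l - 1.38
(3) = -6*q
(4) = -2*exp(z)/(exp(z) + 6)^3
(5) = 2*y*(3*y - 2)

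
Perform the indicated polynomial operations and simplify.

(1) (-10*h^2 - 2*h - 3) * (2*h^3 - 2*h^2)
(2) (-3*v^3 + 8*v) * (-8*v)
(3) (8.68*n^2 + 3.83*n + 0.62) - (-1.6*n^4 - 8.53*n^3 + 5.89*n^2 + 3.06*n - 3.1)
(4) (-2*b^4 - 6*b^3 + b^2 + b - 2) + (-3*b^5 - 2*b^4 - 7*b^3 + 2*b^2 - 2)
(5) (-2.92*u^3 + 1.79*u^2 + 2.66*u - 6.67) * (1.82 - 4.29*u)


(1) = -20*h^5 + 16*h^4 - 2*h^3 + 6*h^2
(2) = 24*v^4 - 64*v^2
(3) = 1.6*n^4 + 8.53*n^3 + 2.79*n^2 + 0.77*n + 3.72
(4) = -3*b^5 - 4*b^4 - 13*b^3 + 3*b^2 + b - 4
(5) = 12.5268*u^4 - 12.9935*u^3 - 8.1536*u^2 + 33.4555*u - 12.1394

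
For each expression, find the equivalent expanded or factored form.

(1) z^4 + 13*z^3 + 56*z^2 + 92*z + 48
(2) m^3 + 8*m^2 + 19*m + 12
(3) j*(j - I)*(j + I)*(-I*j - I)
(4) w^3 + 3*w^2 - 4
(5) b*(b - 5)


(1) = (z + 1)*(z + 2)*(z + 4)*(z + 6)
(2) = (m + 1)*(m + 3)*(m + 4)
(3) = -I*j^4 - I*j^3 - I*j^2 - I*j
(4) = (w - 1)*(w + 2)^2
(5) = b^2 - 5*b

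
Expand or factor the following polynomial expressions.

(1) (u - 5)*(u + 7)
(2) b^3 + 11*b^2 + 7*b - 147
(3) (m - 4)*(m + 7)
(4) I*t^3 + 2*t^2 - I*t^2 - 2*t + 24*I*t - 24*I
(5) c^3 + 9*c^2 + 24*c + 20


(1) = u^2 + 2*u - 35
(2) = (b - 3)*(b + 7)^2
(3) = m^2 + 3*m - 28
(4) = (t - 6*I)*(t + 4*I)*(I*t - I)
(5) = (c + 2)^2*(c + 5)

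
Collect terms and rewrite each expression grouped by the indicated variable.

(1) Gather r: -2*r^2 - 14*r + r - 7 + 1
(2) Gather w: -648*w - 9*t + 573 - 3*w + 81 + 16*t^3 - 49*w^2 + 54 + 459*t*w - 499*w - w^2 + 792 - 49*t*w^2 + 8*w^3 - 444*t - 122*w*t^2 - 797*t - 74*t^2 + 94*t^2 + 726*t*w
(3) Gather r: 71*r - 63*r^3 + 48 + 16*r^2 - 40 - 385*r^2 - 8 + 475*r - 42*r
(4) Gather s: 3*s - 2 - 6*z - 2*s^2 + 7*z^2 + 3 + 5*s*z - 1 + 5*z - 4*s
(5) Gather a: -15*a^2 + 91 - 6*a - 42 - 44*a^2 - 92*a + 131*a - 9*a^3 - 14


(1) = -2*r^2 - 13*r - 6
(2) = 16*t^3 + 20*t^2 - 1250*t + 8*w^3 + w^2*(-49*t - 50) + w*(-122*t^2 + 1185*t - 1150) + 1500
(3) = -63*r^3 - 369*r^2 + 504*r
(4) = -2*s^2 + s*(5*z - 1) + 7*z^2 - z
(5) = -9*a^3 - 59*a^2 + 33*a + 35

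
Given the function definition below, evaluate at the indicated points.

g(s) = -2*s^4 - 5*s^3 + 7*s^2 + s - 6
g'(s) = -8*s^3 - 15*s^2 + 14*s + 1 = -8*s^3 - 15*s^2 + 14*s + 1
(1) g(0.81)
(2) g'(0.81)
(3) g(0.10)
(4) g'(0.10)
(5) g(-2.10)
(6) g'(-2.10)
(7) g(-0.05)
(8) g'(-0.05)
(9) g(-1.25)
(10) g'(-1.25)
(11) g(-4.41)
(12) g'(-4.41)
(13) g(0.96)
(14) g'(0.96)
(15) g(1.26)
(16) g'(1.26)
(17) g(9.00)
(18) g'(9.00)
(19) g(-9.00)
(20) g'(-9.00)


(1) = -4.12
(2) = -1.75
(3) = -5.84
(4) = 2.24
(5) = 30.18
(6) = -20.46
(7) = -6.03
(8) = 0.26
(9) = 8.57
(10) = -24.31
(11) = -201.90
(12) = 333.67
(13) = -4.71
(14) = -6.46
(15) = -8.67
(16) = -21.18
(17) = -16197.00
(18) = -6920.00
(19) = -8925.00
(20) = 4492.00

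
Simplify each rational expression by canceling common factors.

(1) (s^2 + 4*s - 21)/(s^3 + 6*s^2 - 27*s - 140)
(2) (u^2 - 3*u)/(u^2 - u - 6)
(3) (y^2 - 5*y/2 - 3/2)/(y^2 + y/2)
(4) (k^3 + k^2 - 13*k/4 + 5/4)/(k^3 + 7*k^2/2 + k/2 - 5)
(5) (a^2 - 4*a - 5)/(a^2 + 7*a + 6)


(1) = (s - 3)/(s^2 - s - 20)
(2) = u/(u + 2)
(3) = (y - 3)/y
(4) = (2*k - 1)/(2*k + 4)
(5) = (a - 5)/(a + 6)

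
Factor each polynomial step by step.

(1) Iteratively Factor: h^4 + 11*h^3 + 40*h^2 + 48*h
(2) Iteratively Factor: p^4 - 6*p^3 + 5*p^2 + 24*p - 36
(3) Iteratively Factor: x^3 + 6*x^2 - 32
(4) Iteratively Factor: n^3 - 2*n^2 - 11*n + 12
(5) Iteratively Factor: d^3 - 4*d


(1) = (h + 4)*(h^3 + 7*h^2 + 12*h) = h*(h + 4)*(h^2 + 7*h + 12) = h*(h + 3)*(h + 4)*(h + 4)
(2) = (p - 3)*(p^3 - 3*p^2 - 4*p + 12) = (p - 3)^2*(p^2 - 4) = (p - 3)^2*(p - 2)*(p + 2)
(3) = (x + 4)*(x^2 + 2*x - 8) = (x - 2)*(x + 4)*(x + 4)
(4) = (n + 3)*(n^2 - 5*n + 4) = (n - 4)*(n + 3)*(n - 1)
(5) = (d + 2)*(d^2 - 2*d) = (d - 2)*(d + 2)*(d)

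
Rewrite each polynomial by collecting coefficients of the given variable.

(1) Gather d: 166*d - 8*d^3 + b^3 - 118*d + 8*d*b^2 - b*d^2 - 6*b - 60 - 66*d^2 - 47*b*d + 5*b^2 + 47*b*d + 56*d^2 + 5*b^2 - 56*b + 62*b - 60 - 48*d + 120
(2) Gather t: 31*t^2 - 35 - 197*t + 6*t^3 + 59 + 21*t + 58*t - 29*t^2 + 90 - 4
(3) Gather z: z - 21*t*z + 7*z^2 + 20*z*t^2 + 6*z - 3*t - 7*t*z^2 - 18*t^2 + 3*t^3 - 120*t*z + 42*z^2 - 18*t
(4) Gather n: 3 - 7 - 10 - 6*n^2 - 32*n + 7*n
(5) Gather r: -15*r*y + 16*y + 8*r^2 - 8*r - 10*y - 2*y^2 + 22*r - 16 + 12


(1) = b^3 + 8*b^2*d + 10*b^2 - 8*d^3 + d^2*(-b - 10)
(2) = 6*t^3 + 2*t^2 - 118*t + 110
(3) = 3*t^3 - 18*t^2 - 21*t + z^2*(49 - 7*t) + z*(20*t^2 - 141*t + 7)
(4) = -6*n^2 - 25*n - 14
(5) = 8*r^2 + r*(14 - 15*y) - 2*y^2 + 6*y - 4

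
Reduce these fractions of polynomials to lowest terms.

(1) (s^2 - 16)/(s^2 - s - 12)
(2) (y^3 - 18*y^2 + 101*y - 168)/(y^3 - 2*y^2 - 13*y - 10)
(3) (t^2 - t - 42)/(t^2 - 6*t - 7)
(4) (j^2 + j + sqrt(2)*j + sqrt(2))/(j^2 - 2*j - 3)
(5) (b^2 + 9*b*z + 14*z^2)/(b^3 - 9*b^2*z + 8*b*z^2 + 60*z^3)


(1) = (s + 4)/(s + 3)
(2) = (y^3 - 18*y^2 + 101*y - 168)/(y^3 - 2*y^2 - 13*y - 10)
(3) = (t + 6)/(t + 1)
(4) = (j + sqrt(2))/(j - 3)
(5) = (b + 7*z)/(b^2 - 11*b*z + 30*z^2)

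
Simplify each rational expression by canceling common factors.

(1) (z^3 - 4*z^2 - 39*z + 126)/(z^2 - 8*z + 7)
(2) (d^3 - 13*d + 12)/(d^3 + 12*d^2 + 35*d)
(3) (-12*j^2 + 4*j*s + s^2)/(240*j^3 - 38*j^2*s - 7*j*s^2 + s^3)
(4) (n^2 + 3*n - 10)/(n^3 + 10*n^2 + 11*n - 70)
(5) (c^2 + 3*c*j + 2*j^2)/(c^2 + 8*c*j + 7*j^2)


(1) = (z^2 + 3*z - 18)/(z - 1)
(2) = (d^3 - 13*d + 12)/(d^3 + 12*d^2 + 35*d)
(3) = (-2*j + s)/(40*j^2 - 13*j*s + s^2)
(4) = 1/(n + 7)
(5) = (c + 2*j)/(c + 7*j)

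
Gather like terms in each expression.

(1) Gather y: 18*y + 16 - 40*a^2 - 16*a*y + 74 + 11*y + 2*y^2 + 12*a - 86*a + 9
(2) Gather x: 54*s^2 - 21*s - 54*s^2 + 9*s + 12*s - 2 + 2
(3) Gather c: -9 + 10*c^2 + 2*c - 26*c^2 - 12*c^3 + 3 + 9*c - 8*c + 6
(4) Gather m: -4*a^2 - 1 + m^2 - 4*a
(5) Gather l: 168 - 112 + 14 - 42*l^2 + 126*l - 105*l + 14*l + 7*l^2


(1) = -40*a^2 - 74*a + 2*y^2 + y*(29 - 16*a) + 99
(2) = 0
(3) = -12*c^3 - 16*c^2 + 3*c
(4) = -4*a^2 - 4*a + m^2 - 1
(5) = -35*l^2 + 35*l + 70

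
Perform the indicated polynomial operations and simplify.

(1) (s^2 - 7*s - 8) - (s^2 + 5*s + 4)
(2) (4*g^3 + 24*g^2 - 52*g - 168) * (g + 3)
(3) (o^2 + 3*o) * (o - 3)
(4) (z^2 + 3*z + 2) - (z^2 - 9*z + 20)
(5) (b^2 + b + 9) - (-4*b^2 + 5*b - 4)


(1) = -12*s - 12
(2) = 4*g^4 + 36*g^3 + 20*g^2 - 324*g - 504
(3) = o^3 - 9*o
(4) = 12*z - 18
(5) = 5*b^2 - 4*b + 13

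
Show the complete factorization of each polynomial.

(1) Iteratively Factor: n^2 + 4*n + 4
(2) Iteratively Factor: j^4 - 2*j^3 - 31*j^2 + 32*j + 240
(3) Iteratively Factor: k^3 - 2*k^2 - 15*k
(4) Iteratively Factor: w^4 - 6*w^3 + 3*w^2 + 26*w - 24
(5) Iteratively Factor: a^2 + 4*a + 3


(1) = (n + 2)*(n + 2)
(2) = (j + 3)*(j^3 - 5*j^2 - 16*j + 80) = (j - 5)*(j + 3)*(j^2 - 16) = (j - 5)*(j + 3)*(j + 4)*(j - 4)
(3) = (k - 5)*(k^2 + 3*k) = k*(k - 5)*(k + 3)
(4) = (w + 2)*(w^3 - 8*w^2 + 19*w - 12) = (w - 4)*(w + 2)*(w^2 - 4*w + 3) = (w - 4)*(w - 1)*(w + 2)*(w - 3)
(5) = (a + 3)*(a + 1)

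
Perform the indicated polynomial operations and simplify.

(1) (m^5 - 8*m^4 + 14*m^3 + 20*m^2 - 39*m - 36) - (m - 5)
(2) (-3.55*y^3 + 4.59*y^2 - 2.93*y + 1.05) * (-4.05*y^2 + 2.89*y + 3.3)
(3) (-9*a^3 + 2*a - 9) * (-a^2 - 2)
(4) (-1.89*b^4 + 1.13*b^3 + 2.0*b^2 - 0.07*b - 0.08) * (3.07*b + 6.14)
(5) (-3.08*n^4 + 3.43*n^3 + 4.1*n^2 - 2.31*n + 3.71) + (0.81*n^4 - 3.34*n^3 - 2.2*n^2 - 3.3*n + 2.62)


(1) = m^5 - 8*m^4 + 14*m^3 + 20*m^2 - 40*m - 31
(2) = 14.3775*y^5 - 28.849*y^4 + 13.4166*y^3 + 2.4268*y^2 - 6.6345*y + 3.465
(3) = 9*a^5 + 16*a^3 + 9*a^2 - 4*a + 18
(4) = -5.8023*b^5 - 8.1355*b^4 + 13.0782*b^3 + 12.0651*b^2 - 0.6754*b - 0.4912
(5) = -2.27*n^4 + 0.09*n^3 + 1.9*n^2 - 5.61*n + 6.33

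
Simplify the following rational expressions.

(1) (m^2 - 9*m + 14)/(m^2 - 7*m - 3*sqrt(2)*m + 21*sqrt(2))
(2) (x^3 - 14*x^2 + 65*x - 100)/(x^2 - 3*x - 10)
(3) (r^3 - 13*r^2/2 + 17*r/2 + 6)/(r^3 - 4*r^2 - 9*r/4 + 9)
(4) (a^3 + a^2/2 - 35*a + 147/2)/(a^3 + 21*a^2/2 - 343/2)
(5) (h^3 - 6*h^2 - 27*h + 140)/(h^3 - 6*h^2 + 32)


(1) = (m - 2)/(m - 3*sqrt(2))
(2) = (x^2 - 9*x + 20)/(x + 2)
(3) = (4*r^2 - 10*r - 6)/(4*r^2 - 9)
(4) = (a - 3)/(a + 7)
(5) = (h^2 - 2*h - 35)/(h^2 - 2*h - 8)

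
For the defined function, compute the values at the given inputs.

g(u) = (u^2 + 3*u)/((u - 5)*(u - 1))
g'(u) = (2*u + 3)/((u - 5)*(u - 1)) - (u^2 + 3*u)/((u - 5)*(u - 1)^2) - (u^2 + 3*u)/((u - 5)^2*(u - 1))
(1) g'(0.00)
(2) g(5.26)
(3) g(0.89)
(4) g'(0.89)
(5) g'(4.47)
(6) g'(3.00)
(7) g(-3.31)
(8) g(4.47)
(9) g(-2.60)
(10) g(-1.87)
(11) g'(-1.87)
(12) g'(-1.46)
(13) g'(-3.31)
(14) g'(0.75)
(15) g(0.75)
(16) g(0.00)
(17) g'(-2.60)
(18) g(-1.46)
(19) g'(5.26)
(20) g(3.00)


(1) = 0.60
(2) = 39.23
(3) = 7.66
(4) = 82.05
(5) = -35.52
(6) = -2.25
(7) = 0.03
(8) = -18.16
(9) = -0.04
(10) = -0.11
(11) = -0.09
(12) = -0.07
(13) = -0.09
(14) = 15.45
(15) = 2.65
(16) = 0.00
(17) = -0.10
(18) = -0.14
(19) = -147.87
(20) = -4.50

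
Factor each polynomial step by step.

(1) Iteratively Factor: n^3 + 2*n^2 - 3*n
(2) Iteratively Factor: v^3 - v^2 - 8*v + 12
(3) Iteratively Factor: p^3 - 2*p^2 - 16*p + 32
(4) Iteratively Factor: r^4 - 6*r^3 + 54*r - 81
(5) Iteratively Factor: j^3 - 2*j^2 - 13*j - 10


(1) = (n)*(n^2 + 2*n - 3) = n*(n - 1)*(n + 3)
(2) = (v + 3)*(v^2 - 4*v + 4) = (v - 2)*(v + 3)*(v - 2)
(3) = (p - 4)*(p^2 + 2*p - 8) = (p - 4)*(p - 2)*(p + 4)
(4) = (r - 3)*(r^3 - 3*r^2 - 9*r + 27) = (r - 3)^2*(r^2 - 9) = (r - 3)^3*(r + 3)
(5) = (j - 5)*(j^2 + 3*j + 2) = (j - 5)*(j + 2)*(j + 1)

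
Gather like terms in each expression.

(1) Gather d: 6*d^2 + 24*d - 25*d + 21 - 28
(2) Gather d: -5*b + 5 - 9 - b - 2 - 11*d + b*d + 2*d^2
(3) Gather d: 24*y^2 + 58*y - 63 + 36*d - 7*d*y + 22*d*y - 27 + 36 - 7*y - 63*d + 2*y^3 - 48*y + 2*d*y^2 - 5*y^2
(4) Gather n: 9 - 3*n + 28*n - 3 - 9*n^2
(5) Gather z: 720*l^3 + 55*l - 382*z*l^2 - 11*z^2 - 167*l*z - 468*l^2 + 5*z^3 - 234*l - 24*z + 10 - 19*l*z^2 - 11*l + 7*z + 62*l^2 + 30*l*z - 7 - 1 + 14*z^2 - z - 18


(1) = 6*d^2 - d - 7
(2) = -6*b + 2*d^2 + d*(b - 11) - 6
(3) = d*(2*y^2 + 15*y - 27) + 2*y^3 + 19*y^2 + 3*y - 54
(4) = -9*n^2 + 25*n + 6
(5) = 720*l^3 - 406*l^2 - 190*l + 5*z^3 + z^2*(3 - 19*l) + z*(-382*l^2 - 137*l - 18) - 16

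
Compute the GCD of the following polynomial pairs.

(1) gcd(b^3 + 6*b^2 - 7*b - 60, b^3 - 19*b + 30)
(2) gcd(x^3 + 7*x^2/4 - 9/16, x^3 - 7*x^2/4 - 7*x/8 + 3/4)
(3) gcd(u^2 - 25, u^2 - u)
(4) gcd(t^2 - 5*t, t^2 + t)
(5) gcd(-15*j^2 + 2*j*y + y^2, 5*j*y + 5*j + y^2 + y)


(1) = gcd((b - 3)*(b + 4)*(b + 5), (b - 3)*(b - 2)*(b + 5)) = b^2 + 2*b - 15
(2) = x^2 + x/4 - 3/8
(3) = 1
(4) = gcd(t*(t - 5), t*(t + 1)) = t
(5) = 5*j + y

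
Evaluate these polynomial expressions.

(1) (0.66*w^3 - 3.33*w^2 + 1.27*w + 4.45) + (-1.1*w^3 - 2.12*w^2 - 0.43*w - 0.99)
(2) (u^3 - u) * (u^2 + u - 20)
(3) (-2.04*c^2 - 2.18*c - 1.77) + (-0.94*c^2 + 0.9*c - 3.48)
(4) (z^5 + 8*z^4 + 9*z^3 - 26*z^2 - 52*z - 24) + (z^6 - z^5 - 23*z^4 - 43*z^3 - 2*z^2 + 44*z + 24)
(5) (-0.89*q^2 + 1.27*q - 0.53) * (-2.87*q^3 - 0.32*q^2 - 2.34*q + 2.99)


(1) = -0.44*w^3 - 5.45*w^2 + 0.84*w + 3.46
(2) = u^5 + u^4 - 21*u^3 - u^2 + 20*u
(3) = -2.98*c^2 - 1.28*c - 5.25
(4) = z^6 - 15*z^4 - 34*z^3 - 28*z^2 - 8*z
(5) = 2.5543*q^5 - 3.3601*q^4 + 3.1973*q^3 - 5.4633*q^2 + 5.0375*q - 1.5847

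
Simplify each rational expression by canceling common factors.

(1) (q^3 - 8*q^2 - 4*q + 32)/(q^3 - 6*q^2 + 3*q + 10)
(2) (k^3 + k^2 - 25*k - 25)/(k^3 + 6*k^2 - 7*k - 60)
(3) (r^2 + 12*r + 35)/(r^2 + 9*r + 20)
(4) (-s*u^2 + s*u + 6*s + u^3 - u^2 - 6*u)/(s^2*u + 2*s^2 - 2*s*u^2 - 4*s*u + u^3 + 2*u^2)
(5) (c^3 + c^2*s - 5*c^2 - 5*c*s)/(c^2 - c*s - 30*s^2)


(1) = (q^2 - 6*q - 16)/(q^2 - 4*q - 5)
(2) = (k^2 - 4*k - 5)/(k^2 + k - 12)
(3) = (r + 7)/(r + 4)
(4) = (3 - u)/(s - u)
(5) = (-c^3 - c^2*s + 5*c^2 + 5*c*s)/(-c^2 + c*s + 30*s^2)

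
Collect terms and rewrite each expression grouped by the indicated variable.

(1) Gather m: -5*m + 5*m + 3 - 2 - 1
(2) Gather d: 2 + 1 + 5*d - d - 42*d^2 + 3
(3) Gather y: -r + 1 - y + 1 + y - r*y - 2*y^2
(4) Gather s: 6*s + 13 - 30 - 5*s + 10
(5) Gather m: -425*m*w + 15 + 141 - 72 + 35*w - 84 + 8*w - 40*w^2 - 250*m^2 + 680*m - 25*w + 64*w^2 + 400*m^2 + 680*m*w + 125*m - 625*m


(1) = 0
(2) = -42*d^2 + 4*d + 6
(3) = -r*y - r - 2*y^2 + 2
(4) = s - 7
(5) = 150*m^2 + m*(255*w + 180) + 24*w^2 + 18*w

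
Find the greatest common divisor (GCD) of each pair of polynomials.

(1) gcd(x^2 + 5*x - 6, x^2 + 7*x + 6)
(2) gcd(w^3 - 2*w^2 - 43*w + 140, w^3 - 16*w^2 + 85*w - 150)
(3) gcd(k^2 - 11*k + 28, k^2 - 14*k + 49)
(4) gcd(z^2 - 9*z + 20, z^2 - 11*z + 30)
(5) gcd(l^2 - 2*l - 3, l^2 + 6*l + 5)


(1) = x + 6
(2) = w - 5
(3) = k - 7
(4) = gcd((z - 5)*(z - 4), (z - 6)*(z - 5)) = z - 5
(5) = gcd((l - 3)*(l + 1), (l + 1)*(l + 5)) = l + 1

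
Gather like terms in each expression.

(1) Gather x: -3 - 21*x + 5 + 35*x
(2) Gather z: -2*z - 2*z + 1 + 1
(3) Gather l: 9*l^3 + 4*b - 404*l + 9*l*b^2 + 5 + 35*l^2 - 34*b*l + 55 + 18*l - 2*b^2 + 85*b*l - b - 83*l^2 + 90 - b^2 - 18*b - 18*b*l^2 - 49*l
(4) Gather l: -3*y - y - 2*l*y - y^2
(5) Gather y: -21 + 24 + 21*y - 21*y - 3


(1) = 14*x + 2
(2) = 2 - 4*z
(3) = -3*b^2 - 15*b + 9*l^3 + l^2*(-18*b - 48) + l*(9*b^2 + 51*b - 435) + 150
(4) = -2*l*y - y^2 - 4*y
(5) = 0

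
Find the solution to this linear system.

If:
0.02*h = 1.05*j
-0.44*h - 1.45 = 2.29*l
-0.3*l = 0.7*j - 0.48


Then:
h = -15.12
j = -0.29
l = 2.27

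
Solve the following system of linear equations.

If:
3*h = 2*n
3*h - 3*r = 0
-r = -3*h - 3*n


Then:
h = 0
n = 0
r = 0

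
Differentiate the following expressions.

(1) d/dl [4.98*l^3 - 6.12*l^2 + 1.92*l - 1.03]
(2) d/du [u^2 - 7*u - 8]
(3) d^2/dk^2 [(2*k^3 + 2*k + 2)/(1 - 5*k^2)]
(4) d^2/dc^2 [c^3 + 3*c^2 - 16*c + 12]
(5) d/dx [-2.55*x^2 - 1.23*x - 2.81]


(1) = 14.94*l^2 - 12.24*l + 1.92
(2) = 2*u - 7
(3) = 4*(-30*k^3 - 75*k^2 - 18*k - 5)/(125*k^6 - 75*k^4 + 15*k^2 - 1)
(4) = 6*c + 6
(5) = -5.1*x - 1.23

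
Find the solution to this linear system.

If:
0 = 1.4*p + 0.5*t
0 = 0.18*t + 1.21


Then:
p = 2.40
t = -6.72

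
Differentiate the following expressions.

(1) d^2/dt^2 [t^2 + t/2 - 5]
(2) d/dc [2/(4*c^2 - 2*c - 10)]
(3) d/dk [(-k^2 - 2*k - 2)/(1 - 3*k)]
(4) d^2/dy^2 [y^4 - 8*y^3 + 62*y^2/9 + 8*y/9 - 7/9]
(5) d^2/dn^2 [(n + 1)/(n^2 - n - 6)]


(1) = 2
(2) = (1 - 4*c)/(-2*c^2 + c + 5)^2
(3) = (3*k^2 - 2*k - 8)/(9*k^2 - 6*k + 1)
(4) = 12*y^2 - 48*y + 124/9
(5) = 2*(-3*n*(-n^2 + n + 6) - (n + 1)*(2*n - 1)^2)/(-n^2 + n + 6)^3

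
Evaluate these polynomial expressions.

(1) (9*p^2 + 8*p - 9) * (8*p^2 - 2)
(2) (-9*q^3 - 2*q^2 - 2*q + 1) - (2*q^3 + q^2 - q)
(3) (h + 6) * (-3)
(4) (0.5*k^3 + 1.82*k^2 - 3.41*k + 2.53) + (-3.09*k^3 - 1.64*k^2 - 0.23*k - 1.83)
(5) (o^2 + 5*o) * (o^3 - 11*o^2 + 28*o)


(1) = 72*p^4 + 64*p^3 - 90*p^2 - 16*p + 18
(2) = -11*q^3 - 3*q^2 - q + 1
(3) = -3*h - 18
(4) = -2.59*k^3 + 0.18*k^2 - 3.64*k + 0.7
(5) = o^5 - 6*o^4 - 27*o^3 + 140*o^2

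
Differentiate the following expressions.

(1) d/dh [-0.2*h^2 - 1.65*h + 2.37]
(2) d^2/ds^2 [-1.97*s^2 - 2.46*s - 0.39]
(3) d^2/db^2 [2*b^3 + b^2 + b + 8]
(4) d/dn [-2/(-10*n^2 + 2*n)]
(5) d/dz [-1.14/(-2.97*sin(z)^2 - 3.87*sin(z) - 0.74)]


(1) = -0.4*h - 1.65
(2) = -3.94000000000000
(3) = 12*b + 2
(4) = (1 - 10*n)/(n^2*(5*n - 1)^2)
(5) = -(6.7716*sin(z) + 4.4118)*cos(z)/(2.97*sin(z)^2 + 3.87*sin(z) + 0.74)^2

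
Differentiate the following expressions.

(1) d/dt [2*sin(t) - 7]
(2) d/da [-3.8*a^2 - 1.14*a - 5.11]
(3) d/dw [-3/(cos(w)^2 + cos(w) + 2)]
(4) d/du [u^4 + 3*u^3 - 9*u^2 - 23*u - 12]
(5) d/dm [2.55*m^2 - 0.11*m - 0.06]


(1) = 2*cos(t)
(2) = -7.6*a - 1.14
(3) = -3*(2*cos(w) + 1)*sin(w)/(cos(w)^2 + cos(w) + 2)^2
(4) = 4*u^3 + 9*u^2 - 18*u - 23
(5) = 5.1*m - 0.11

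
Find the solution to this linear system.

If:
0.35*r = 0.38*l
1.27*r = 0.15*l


Then:
l = 0.00
r = 0.00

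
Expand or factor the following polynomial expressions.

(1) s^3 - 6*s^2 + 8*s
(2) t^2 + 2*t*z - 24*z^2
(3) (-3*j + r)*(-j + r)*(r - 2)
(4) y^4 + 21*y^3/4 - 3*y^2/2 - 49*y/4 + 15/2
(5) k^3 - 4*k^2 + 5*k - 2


(1) = s*(s - 4)*(s - 2)
(2) = (t - 4*z)*(t + 6*z)
(3) = 3*j^2*r - 6*j^2 - 4*j*r^2 + 8*j*r + r^3 - 2*r^2
(4) = (y - 1)*(y - 3/4)*(y + 2)*(y + 5)
(5) = (k - 2)*(k - 1)^2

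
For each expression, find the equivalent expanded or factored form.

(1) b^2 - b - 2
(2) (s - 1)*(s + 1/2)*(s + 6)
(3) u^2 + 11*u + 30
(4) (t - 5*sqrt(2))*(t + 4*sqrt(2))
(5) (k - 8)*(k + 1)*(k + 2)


(1) = (b - 2)*(b + 1)
(2) = s^3 + 11*s^2/2 - 7*s/2 - 3
(3) = (u + 5)*(u + 6)
(4) = t^2 - sqrt(2)*t - 40
(5) = k^3 - 5*k^2 - 22*k - 16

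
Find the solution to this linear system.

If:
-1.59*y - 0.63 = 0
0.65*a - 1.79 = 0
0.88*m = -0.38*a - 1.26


Then:
a = 2.75
m = -2.62
y = -0.40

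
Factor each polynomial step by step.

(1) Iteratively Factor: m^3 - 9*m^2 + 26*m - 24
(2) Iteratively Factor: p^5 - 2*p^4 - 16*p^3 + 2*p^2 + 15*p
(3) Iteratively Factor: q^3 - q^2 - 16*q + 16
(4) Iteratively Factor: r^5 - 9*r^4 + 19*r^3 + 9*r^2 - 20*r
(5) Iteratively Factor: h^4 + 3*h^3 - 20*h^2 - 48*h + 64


(1) = (m - 2)*(m^2 - 7*m + 12) = (m - 3)*(m - 2)*(m - 4)
(2) = (p + 1)*(p^4 - 3*p^3 - 13*p^2 + 15*p) = p*(p + 1)*(p^3 - 3*p^2 - 13*p + 15) = p*(p - 5)*(p + 1)*(p^2 + 2*p - 3) = p*(p - 5)*(p + 1)*(p + 3)*(p - 1)
(3) = (q + 4)*(q^2 - 5*q + 4) = (q - 1)*(q + 4)*(q - 4)
(4) = (r - 5)*(r^4 - 4*r^3 - r^2 + 4*r) = r*(r - 5)*(r^3 - 4*r^2 - r + 4) = r*(r - 5)*(r - 1)*(r^2 - 3*r - 4) = r*(r - 5)*(r - 4)*(r - 1)*(r + 1)
(5) = (h - 1)*(h^3 + 4*h^2 - 16*h - 64) = (h - 4)*(h - 1)*(h^2 + 8*h + 16) = (h - 4)*(h - 1)*(h + 4)*(h + 4)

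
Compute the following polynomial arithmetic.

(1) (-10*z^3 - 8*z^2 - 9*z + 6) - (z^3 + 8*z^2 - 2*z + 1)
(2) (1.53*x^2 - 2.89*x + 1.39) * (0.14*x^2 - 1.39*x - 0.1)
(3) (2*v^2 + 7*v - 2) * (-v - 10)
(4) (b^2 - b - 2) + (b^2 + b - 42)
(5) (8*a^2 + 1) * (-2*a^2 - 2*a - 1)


(1) = -11*z^3 - 16*z^2 - 7*z + 5
(2) = 0.2142*x^4 - 2.5313*x^3 + 4.0587*x^2 - 1.6431*x - 0.139
(3) = -2*v^3 - 27*v^2 - 68*v + 20
(4) = 2*b^2 - 44
(5) = -16*a^4 - 16*a^3 - 10*a^2 - 2*a - 1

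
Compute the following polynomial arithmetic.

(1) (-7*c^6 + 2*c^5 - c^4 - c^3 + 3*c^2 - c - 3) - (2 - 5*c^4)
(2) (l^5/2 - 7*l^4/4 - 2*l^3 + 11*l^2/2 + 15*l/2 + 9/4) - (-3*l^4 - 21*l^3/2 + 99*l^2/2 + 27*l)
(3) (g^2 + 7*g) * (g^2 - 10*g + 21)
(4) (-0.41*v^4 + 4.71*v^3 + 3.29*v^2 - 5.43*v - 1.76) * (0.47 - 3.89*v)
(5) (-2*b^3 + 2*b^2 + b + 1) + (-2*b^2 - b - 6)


(1) = -7*c^6 + 2*c^5 + 4*c^4 - c^3 + 3*c^2 - c - 5
(2) = l^5/2 + 5*l^4/4 + 17*l^3/2 - 44*l^2 - 39*l/2 + 9/4
(3) = g^4 - 3*g^3 - 49*g^2 + 147*g
(4) = 1.5949*v^5 - 18.5146*v^4 - 10.5844*v^3 + 22.669*v^2 + 4.2943*v - 0.8272
(5) = -2*b^3 - 5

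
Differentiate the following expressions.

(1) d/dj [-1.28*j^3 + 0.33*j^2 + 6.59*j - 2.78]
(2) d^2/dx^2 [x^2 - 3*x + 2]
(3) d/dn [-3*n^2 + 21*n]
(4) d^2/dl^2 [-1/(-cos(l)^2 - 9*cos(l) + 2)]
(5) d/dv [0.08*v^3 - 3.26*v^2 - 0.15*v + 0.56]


(1) = -3.84*j^2 + 0.66*j + 6.59
(2) = 2
(3) = 21 - 6*n
(4) = (-4*sin(l)^4 + 91*sin(l)^2 + 63*cos(l)/4 - 27*cos(3*l)/4 + 79)/(-sin(l)^2 + 9*cos(l) - 1)^3
(5) = 0.24*v^2 - 6.52*v - 0.15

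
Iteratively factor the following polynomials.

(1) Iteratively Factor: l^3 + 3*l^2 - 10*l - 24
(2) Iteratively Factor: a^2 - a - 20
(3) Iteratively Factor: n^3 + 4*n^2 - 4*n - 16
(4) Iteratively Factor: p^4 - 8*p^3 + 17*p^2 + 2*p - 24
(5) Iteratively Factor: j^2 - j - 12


(1) = (l + 2)*(l^2 + l - 12) = (l + 2)*(l + 4)*(l - 3)
(2) = (a - 5)*(a + 4)
(3) = (n + 2)*(n^2 + 2*n - 8) = (n + 2)*(n + 4)*(n - 2)
(4) = (p - 4)*(p^3 - 4*p^2 + p + 6) = (p - 4)*(p + 1)*(p^2 - 5*p + 6) = (p - 4)*(p - 3)*(p + 1)*(p - 2)
(5) = (j - 4)*(j + 3)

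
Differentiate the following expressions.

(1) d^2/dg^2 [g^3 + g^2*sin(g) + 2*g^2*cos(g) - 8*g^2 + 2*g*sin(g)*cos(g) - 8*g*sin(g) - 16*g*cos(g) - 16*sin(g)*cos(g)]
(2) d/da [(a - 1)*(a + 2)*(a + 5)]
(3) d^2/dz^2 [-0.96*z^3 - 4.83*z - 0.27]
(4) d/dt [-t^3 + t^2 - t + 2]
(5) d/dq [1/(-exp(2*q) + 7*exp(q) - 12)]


(1) = -g^2*sin(g) - 2*g^2*cos(g) - 4*g*sin(2*g) + 20*g*cos(g) + 6*g + 34*sin(g) + 32*sin(2*g) - 12*cos(g) + 4*cos(2*g) - 16
(2) = 3*a^2 + 12*a + 3
(3) = -5.76*z
(4) = -3*t^2 + 2*t - 1
(5) = (2*exp(q) - 7)*exp(q)/(exp(2*q) - 7*exp(q) + 12)^2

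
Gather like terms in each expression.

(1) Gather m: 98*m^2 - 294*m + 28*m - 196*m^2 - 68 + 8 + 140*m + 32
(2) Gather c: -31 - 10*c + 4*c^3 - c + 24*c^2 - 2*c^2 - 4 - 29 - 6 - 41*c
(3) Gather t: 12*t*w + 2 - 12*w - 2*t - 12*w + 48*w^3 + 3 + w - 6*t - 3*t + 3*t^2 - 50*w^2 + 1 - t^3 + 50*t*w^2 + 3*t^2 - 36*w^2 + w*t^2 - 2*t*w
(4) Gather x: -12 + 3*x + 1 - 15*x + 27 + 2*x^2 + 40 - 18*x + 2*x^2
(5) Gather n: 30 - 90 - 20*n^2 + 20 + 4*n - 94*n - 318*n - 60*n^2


(1) = -98*m^2 - 126*m - 28
(2) = 4*c^3 + 22*c^2 - 52*c - 70
(3) = -t^3 + t^2*(w + 6) + t*(50*w^2 + 10*w - 11) + 48*w^3 - 86*w^2 - 23*w + 6
(4) = 4*x^2 - 30*x + 56
(5) = -80*n^2 - 408*n - 40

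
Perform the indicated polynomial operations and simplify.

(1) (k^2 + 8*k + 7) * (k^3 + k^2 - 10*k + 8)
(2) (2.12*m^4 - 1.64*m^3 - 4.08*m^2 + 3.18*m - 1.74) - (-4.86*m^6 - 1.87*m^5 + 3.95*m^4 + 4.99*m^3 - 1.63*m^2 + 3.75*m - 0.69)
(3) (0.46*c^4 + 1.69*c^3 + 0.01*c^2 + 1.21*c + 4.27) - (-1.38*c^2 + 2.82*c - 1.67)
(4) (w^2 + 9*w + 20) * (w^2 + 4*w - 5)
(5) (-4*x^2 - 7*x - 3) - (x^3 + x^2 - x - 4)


(1) = k^5 + 9*k^4 + 5*k^3 - 65*k^2 - 6*k + 56
(2) = 4.86*m^6 + 1.87*m^5 - 1.83*m^4 - 6.63*m^3 - 2.45*m^2 - 0.57*m - 1.05
(3) = 0.46*c^4 + 1.69*c^3 + 1.39*c^2 - 1.61*c + 5.94
(4) = w^4 + 13*w^3 + 51*w^2 + 35*w - 100
(5) = -x^3 - 5*x^2 - 6*x + 1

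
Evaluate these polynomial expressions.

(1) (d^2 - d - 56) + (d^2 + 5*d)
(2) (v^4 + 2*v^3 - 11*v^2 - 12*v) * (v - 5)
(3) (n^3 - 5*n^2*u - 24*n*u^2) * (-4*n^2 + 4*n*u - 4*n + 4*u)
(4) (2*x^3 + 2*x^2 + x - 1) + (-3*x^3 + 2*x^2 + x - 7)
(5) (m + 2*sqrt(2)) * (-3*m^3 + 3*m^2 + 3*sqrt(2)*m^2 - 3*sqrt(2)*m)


(1) = 2*d^2 + 4*d - 56
(2) = v^5 - 3*v^4 - 21*v^3 + 43*v^2 + 60*v
(3) = -4*n^5 + 24*n^4*u - 4*n^4 + 76*n^3*u^2 + 24*n^3*u - 96*n^2*u^3 + 76*n^2*u^2 - 96*n*u^3
(4) = -x^3 + 4*x^2 + 2*x - 8
(5) = -3*m^4 - 3*sqrt(2)*m^3 + 3*m^3 + 3*sqrt(2)*m^2 + 12*m^2 - 12*m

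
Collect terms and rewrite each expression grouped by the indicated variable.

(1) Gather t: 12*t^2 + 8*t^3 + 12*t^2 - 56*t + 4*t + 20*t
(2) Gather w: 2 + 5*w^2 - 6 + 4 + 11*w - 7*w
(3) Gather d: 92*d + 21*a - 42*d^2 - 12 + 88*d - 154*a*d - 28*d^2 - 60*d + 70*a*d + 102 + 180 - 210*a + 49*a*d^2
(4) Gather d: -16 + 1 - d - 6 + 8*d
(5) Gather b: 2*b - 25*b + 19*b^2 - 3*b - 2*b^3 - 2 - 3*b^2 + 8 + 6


(1) = 8*t^3 + 24*t^2 - 32*t
(2) = 5*w^2 + 4*w
(3) = -189*a + d^2*(49*a - 70) + d*(120 - 84*a) + 270
(4) = 7*d - 21
(5) = -2*b^3 + 16*b^2 - 26*b + 12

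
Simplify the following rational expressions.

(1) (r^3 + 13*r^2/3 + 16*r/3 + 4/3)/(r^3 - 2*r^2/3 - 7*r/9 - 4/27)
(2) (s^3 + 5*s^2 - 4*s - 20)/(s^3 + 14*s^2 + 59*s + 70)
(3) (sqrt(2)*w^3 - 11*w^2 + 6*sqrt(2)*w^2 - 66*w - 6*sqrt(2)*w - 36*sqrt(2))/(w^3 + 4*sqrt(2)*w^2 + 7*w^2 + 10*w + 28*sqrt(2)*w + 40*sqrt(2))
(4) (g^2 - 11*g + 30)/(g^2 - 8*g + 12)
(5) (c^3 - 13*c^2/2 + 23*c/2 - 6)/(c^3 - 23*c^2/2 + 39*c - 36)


(1) = (9*r^2 + 36*r + 36)/(9*r^2 - 9*r - 4)
(2) = (s - 2)/(s + 7)
(3) = (sqrt(2)*w^3 + w^2*(-11 + 6*sqrt(2)) + w*(-66 - 6*sqrt(2)) - 36*sqrt(2))/(w^3 + w^2*(4*sqrt(2) + 7) + w*(10 + 28*sqrt(2)) + 40*sqrt(2))
(4) = (g - 5)/(g - 2)
(5) = (c - 1)/(c - 6)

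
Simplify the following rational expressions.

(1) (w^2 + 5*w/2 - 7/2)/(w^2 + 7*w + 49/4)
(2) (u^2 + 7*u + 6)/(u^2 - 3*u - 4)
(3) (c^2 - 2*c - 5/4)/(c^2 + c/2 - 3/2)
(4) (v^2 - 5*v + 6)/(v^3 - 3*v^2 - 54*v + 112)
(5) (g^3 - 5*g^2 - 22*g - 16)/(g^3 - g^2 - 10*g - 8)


(1) = (2*w - 2)/(2*w + 7)
(2) = (u + 6)/(u - 4)
(3) = (4*c^2 - 8*c - 5)/(4*c^2 + 2*c - 6)
(4) = (v - 3)/(v^2 - v - 56)
(5) = (g - 8)/(g - 4)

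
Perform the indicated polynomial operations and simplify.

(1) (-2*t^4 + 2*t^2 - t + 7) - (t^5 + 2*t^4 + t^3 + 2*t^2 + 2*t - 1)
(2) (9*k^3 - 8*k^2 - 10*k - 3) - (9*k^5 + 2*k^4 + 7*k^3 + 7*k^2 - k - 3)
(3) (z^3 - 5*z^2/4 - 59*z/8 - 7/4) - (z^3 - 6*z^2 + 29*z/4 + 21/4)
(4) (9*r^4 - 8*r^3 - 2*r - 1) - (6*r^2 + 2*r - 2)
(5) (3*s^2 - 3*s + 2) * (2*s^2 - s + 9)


(1) = -t^5 - 4*t^4 - t^3 - 3*t + 8
(2) = -9*k^5 - 2*k^4 + 2*k^3 - 15*k^2 - 9*k
(3) = 19*z^2/4 - 117*z/8 - 7
(4) = 9*r^4 - 8*r^3 - 6*r^2 - 4*r + 1
(5) = 6*s^4 - 9*s^3 + 34*s^2 - 29*s + 18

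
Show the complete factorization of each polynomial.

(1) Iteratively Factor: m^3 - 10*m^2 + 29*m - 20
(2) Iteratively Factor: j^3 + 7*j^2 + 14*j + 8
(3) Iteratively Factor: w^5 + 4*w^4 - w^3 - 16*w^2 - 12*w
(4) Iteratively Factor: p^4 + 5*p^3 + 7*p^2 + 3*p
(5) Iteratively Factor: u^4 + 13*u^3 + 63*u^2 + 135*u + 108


(1) = (m - 5)*(m^2 - 5*m + 4) = (m - 5)*(m - 4)*(m - 1)
(2) = (j + 4)*(j^2 + 3*j + 2) = (j + 2)*(j + 4)*(j + 1)
(3) = (w + 2)*(w^4 + 2*w^3 - 5*w^2 - 6*w) = (w - 2)*(w + 2)*(w^3 + 4*w^2 + 3*w) = (w - 2)*(w + 2)*(w + 3)*(w^2 + w) = w*(w - 2)*(w + 2)*(w + 3)*(w + 1)
(4) = (p)*(p^3 + 5*p^2 + 7*p + 3) = p*(p + 1)*(p^2 + 4*p + 3) = p*(p + 1)^2*(p + 3)
(5) = (u + 3)*(u^3 + 10*u^2 + 33*u + 36) = (u + 3)^2*(u^2 + 7*u + 12) = (u + 3)^3*(u + 4)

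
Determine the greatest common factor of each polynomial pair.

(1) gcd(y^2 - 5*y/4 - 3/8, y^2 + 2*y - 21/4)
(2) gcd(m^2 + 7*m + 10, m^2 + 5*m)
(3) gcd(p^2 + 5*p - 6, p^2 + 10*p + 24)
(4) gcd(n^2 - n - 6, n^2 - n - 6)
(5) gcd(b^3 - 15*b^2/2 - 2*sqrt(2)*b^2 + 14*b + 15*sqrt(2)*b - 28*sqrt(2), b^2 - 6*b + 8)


(1) = gcd((y - 3/2)*(y + 1/4), (y - 3/2)*(y + 7/2)) = y - 3/2
(2) = gcd((m + 2)*(m + 5), m*(m + 5)) = m + 5
(3) = gcd((p - 1)*(p + 6), (p + 4)*(p + 6)) = p + 6
(4) = gcd((n - 3)*(n + 2), (n - 3)*(n + 2)) = n^2 - n - 6
(5) = b - 4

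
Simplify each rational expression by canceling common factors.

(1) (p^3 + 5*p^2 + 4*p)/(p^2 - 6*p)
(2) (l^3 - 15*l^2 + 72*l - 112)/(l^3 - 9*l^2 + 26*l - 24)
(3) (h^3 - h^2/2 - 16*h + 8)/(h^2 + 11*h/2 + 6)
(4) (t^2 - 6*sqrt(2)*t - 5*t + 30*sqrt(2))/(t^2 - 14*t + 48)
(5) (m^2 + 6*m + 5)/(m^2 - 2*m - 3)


(1) = (p^2 + 5*p + 4)/(p - 6)
(2) = (l^2 - 11*l + 28)/(l^2 - 5*l + 6)
(3) = (2*h^2 - 9*h + 4)/(2*h + 3)
(4) = (t^2 + t*(-6*sqrt(2) - 5) + 30*sqrt(2))/(t^2 - 14*t + 48)
(5) = (m + 5)/(m - 3)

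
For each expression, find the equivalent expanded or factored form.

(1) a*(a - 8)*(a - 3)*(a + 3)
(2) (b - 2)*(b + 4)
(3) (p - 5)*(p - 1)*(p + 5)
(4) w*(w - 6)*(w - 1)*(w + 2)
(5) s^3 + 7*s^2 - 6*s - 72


(1) = a^4 - 8*a^3 - 9*a^2 + 72*a
(2) = b^2 + 2*b - 8
(3) = p^3 - p^2 - 25*p + 25
(4) = w^4 - 5*w^3 - 8*w^2 + 12*w
(5) = (s - 3)*(s + 4)*(s + 6)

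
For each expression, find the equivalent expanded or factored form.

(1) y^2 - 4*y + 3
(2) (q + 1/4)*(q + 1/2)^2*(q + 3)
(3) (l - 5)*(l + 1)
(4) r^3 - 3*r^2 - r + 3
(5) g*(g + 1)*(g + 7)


(1) = (y - 3)*(y - 1)
(2) = q^4 + 17*q^3/4 + 17*q^2/4 + 25*q/16 + 3/16
(3) = l^2 - 4*l - 5
(4) = (r - 3)*(r - 1)*(r + 1)
(5) = g^3 + 8*g^2 + 7*g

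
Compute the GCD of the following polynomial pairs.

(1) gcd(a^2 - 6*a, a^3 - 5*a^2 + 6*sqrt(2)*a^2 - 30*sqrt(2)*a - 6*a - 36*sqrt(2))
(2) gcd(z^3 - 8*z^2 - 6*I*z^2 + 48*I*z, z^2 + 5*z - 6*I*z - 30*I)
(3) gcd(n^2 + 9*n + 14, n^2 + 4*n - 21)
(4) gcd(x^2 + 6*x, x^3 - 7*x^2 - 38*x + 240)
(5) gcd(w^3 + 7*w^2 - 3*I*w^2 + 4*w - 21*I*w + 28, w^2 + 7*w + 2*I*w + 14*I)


(1) = gcd(a*(a - 6), (a - 6)*(a + 1)*(a + 6*sqrt(2))) = a - 6
(2) = gcd(z*(z - 8)*(z - 6*I), (z + 5)*(z - 6*I)) = z - 6*I
(3) = gcd((n + 2)*(n + 7), (n - 3)*(n + 7)) = n + 7
(4) = x + 6
(5) = gcd((w + 7)*(w - 4*I)*(w + I), (w + 7)*(w + 2*I)) = w + 7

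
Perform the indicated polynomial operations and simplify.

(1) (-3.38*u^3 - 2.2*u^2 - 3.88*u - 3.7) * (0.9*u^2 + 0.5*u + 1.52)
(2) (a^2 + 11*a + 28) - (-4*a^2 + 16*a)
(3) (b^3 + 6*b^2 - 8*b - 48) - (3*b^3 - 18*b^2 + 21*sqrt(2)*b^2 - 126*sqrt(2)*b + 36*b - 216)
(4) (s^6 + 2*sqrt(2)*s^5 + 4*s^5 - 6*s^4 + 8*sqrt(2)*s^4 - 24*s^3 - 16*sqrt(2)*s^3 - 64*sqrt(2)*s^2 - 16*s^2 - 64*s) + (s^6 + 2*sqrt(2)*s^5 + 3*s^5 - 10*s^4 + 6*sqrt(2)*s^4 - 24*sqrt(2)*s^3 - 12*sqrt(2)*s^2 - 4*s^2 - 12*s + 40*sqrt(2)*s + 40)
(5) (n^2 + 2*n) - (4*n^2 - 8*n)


(1) = -3.042*u^5 - 3.67*u^4 - 9.7296*u^3 - 8.614*u^2 - 7.7476*u - 5.624
(2) = 5*a^2 - 5*a + 28
(3) = -2*b^3 - 21*sqrt(2)*b^2 + 24*b^2 - 44*b + 126*sqrt(2)*b + 168
(4) = 2*s^6 + 4*sqrt(2)*s^5 + 7*s^5 - 16*s^4 + 14*sqrt(2)*s^4 - 40*sqrt(2)*s^3 - 24*s^3 - 76*sqrt(2)*s^2 - 20*s^2 - 76*s + 40*sqrt(2)*s + 40
(5) = -3*n^2 + 10*n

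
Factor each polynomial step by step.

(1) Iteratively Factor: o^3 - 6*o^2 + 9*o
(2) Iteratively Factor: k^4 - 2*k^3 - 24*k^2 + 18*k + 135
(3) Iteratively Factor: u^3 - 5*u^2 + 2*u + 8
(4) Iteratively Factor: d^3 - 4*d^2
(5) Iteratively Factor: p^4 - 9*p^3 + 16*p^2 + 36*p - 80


(1) = (o - 3)*(o^2 - 3*o) = (o - 3)^2*(o)
(2) = (k + 3)*(k^3 - 5*k^2 - 9*k + 45) = (k - 5)*(k + 3)*(k^2 - 9) = (k - 5)*(k + 3)^2*(k - 3)
(3) = (u + 1)*(u^2 - 6*u + 8) = (u - 4)*(u + 1)*(u - 2)
(4) = (d)*(d^2 - 4*d) = d*(d - 4)*(d)
(5) = (p - 2)*(p^3 - 7*p^2 + 2*p + 40) = (p - 4)*(p - 2)*(p^2 - 3*p - 10) = (p - 5)*(p - 4)*(p - 2)*(p + 2)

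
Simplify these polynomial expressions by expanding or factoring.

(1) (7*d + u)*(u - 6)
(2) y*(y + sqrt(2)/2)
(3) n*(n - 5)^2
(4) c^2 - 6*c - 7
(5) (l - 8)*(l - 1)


(1) = 7*d*u - 42*d + u^2 - 6*u
(2) = y^2 + sqrt(2)*y/2
(3) = n^3 - 10*n^2 + 25*n
(4) = (c - 7)*(c + 1)
(5) = l^2 - 9*l + 8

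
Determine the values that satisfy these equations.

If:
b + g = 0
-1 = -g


Then:
b = -1
g = 1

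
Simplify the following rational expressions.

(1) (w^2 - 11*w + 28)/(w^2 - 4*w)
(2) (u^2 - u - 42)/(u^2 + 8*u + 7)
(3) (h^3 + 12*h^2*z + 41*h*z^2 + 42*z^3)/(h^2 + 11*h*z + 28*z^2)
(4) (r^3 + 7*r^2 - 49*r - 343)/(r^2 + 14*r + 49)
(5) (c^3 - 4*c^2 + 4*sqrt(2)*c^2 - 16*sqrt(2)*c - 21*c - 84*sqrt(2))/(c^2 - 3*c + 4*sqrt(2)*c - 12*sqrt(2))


(1) = (w - 7)/w
(2) = (u^2 - u - 42)/(u^2 + 8*u + 7)
(3) = (h^2 + 5*h*z + 6*z^2)/(h + 4*z)
(4) = r - 7
(5) = (c^2 - 4*c - 21)/(c - 3)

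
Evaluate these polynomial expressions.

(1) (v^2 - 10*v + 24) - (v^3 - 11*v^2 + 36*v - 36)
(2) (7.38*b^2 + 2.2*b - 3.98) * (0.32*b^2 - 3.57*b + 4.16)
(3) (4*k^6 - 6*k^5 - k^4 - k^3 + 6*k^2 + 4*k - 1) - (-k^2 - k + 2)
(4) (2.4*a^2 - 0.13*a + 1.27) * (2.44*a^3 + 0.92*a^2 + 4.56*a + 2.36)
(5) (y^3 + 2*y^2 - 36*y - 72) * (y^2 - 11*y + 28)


(1) = -v^3 + 12*v^2 - 46*v + 60
(2) = 2.3616*b^4 - 25.6426*b^3 + 21.5732*b^2 + 23.3606*b - 16.5568
(3) = 4*k^6 - 6*k^5 - k^4 - k^3 + 7*k^2 + 5*k - 3
(4) = 5.856*a^5 + 1.8908*a^4 + 13.9232*a^3 + 6.2396*a^2 + 5.4844*a + 2.9972
(5) = y^5 - 9*y^4 - 30*y^3 + 380*y^2 - 216*y - 2016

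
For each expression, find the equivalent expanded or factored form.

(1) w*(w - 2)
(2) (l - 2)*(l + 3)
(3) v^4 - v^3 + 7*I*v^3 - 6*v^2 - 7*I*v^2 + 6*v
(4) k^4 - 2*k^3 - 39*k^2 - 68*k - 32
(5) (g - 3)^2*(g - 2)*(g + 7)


(1) = w^2 - 2*w
(2) = l^2 + l - 6
(3) = v*(v + 6*I)*(-I*v + 1)*(I*v - I)
(4) = (k - 8)*(k + 1)^2*(k + 4)
(5) = g^4 - g^3 - 35*g^2 + 129*g - 126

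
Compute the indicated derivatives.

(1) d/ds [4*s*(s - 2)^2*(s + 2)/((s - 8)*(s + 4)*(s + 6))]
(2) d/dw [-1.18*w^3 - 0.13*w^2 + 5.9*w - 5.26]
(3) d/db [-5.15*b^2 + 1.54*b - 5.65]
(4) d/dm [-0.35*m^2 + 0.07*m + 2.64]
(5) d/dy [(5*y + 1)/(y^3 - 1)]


(1) = 4*(s^6 + 4*s^5 - 168*s^4 - 560*s^3 + 1360*s^2 + 1536*s - 1536)/(s^6 + 4*s^5 - 108*s^4 - 608*s^3 + 2368*s^2 + 21504*s + 36864)
(2) = -3.54*w^2 - 0.26*w + 5.9
(3) = 1.54 - 10.3*b
(4) = 0.07 - 0.7*m
(5) = (5*y^3 - 3*y^2*(5*y + 1) - 5)/(y^3 - 1)^2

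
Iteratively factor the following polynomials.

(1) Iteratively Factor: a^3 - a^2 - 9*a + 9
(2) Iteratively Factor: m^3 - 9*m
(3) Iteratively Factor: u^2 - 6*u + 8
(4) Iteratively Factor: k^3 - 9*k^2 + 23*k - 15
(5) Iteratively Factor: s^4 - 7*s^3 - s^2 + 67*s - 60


(1) = (a - 3)*(a^2 + 2*a - 3) = (a - 3)*(a - 1)*(a + 3)
(2) = (m - 3)*(m^2 + 3*m) = m*(m - 3)*(m + 3)
(3) = (u - 4)*(u - 2)
(4) = (k - 5)*(k^2 - 4*k + 3) = (k - 5)*(k - 3)*(k - 1)
(5) = (s + 3)*(s^3 - 10*s^2 + 29*s - 20) = (s - 4)*(s + 3)*(s^2 - 6*s + 5) = (s - 4)*(s - 1)*(s + 3)*(s - 5)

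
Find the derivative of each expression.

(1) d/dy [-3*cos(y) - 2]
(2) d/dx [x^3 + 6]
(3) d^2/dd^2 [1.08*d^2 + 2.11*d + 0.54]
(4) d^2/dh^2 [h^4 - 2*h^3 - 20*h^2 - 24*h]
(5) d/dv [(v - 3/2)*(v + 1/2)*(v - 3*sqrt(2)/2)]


(1) = 3*sin(y)
(2) = 3*x^2
(3) = 2.16000000000000
(4) = 12*h^2 - 12*h - 40
(5) = 3*v^2 - 3*sqrt(2)*v - 2*v - 3/4 + 3*sqrt(2)/2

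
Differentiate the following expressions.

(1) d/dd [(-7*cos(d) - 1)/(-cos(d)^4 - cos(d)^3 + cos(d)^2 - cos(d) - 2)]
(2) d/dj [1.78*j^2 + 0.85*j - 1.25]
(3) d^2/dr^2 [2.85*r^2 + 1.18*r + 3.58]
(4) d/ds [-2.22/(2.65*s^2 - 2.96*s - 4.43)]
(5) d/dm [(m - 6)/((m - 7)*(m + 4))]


(1) = (21*cos(d)^4 + 18*cos(d)^3 - 4*cos(d)^2 - 2*cos(d) - 13)*sin(d)/((sin(d)^2*cos(d) - 2)^2*(cos(d) + 1)^2)
(2) = 3.56*j + 0.85
(3) = 5.70000000000000
(4) = (11.766*s - 6.5712)/(-2.65*s^2 + 2.96*s + 4.43)^2
(5) = (-m^2 + 12*m - 46)/(m^4 - 6*m^3 - 47*m^2 + 168*m + 784)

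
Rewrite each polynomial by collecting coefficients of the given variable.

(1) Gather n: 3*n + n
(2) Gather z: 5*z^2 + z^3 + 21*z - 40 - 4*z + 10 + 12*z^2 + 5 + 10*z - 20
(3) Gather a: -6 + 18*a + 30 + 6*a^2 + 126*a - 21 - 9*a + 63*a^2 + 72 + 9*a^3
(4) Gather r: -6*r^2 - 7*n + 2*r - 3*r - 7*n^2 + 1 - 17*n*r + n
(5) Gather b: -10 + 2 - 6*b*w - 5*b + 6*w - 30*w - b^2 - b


(1) = 4*n
(2) = z^3 + 17*z^2 + 27*z - 45
(3) = 9*a^3 + 69*a^2 + 135*a + 75
(4) = -7*n^2 - 6*n - 6*r^2 + r*(-17*n - 1) + 1
(5) = -b^2 + b*(-6*w - 6) - 24*w - 8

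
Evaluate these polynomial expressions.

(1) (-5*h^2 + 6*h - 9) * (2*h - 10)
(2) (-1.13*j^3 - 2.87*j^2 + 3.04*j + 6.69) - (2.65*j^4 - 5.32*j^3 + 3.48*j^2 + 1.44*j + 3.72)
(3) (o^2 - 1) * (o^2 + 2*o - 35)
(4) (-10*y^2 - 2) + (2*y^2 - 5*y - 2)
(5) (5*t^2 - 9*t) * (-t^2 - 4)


(1) = -10*h^3 + 62*h^2 - 78*h + 90
(2) = -2.65*j^4 + 4.19*j^3 - 6.35*j^2 + 1.6*j + 2.97
(3) = o^4 + 2*o^3 - 36*o^2 - 2*o + 35
(4) = -8*y^2 - 5*y - 4
(5) = -5*t^4 + 9*t^3 - 20*t^2 + 36*t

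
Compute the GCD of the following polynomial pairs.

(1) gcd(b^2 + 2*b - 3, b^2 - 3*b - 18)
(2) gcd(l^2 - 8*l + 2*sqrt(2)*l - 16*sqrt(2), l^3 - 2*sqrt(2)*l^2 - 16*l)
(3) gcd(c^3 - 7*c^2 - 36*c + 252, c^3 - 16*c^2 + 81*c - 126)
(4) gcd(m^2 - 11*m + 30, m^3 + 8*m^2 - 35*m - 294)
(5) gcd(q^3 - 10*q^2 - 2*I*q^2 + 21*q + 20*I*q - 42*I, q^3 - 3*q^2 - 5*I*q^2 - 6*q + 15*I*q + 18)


(1) = gcd((b - 1)*(b + 3), (b - 6)*(b + 3)) = b + 3
(2) = l + 2*sqrt(2)
(3) = gcd((c - 7)*(c - 6)*(c + 6), (c - 7)*(c - 6)*(c - 3)) = c^2 - 13*c + 42
(4) = m - 6
(5) = gcd((q - 7)*(q - 3)*(q - 2*I), (q - 3)*(q - 3*I)*(q - 2*I)) = q^2 + q*(-3 - 2*I) + 6*I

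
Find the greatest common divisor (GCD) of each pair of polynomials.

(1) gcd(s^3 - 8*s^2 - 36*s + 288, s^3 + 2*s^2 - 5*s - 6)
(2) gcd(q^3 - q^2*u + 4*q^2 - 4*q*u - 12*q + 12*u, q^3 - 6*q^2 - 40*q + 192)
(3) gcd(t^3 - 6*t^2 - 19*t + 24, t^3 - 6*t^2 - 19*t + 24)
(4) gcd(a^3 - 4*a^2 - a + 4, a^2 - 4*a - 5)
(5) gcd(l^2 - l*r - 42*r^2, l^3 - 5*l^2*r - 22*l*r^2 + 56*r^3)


(1) = 1
(2) = q + 6
(3) = gcd((t - 8)*(t - 1)*(t + 3), (t - 8)*(t - 1)*(t + 3)) = t^3 - 6*t^2 - 19*t + 24
(4) = gcd((a - 4)*(a - 1)*(a + 1), (a - 5)*(a + 1)) = a + 1
(5) = gcd((l - 7*r)*(l + 6*r), (l - 7*r)*(l - 2*r)*(l + 4*r)) = -l + 7*r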